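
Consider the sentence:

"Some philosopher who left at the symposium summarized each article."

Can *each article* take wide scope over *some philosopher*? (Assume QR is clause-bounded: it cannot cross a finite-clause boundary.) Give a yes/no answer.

Yes

Although the sentence contains a relative clause (*who left at the symposium*), *each article* is outside it, in the matrix VP.
Ordinary QR to a clause-peripheral position gives the wide-scope LF for the lower DP.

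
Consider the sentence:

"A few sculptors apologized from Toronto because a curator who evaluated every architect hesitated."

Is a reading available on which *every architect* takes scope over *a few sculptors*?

No

The DP *every architect* is contained in the relative clause *who evaluated every architect*, which is itself inside the adjunct *because a curator who evaluated every architect hesitated*.
Nested islands: the RC island is itself inside an adjunct island, so wide scope is doubly excluded.
So the wide-scope reading for *every architect* is blocked.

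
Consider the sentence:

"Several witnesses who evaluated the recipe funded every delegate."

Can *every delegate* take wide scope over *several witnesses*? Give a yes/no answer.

*every delegate* sits in the matrix clause, not in the relative clause on *several witnesses*.
Nothing blocks QR of the lower DP to a position above the higher one, so inverse scope is available.

Yes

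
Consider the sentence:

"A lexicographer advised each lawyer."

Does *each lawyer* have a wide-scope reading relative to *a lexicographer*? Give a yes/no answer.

Both DPs are arguments of the same predicate; there is no clause or island boundary between them.
Nothing blocks QR of the lower DP to a position above the higher one, so inverse scope is available.
The sentence is scopally ambiguous between *a lexicographer* > *each lawyer* and *each lawyer* > *a lexicographer*.

Yes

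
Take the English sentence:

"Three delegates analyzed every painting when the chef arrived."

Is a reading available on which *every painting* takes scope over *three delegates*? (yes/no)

Yes

*every painting* is a matrix argument; the adjunct is an island but the target quantifier is outside it.
No island intervenes, so both surface and inverse scope are derivable.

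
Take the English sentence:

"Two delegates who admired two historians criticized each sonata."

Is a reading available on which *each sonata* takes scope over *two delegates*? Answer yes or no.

Yes

*each sonata* sits in the matrix clause, not in the relative clause on *two delegates*.
With no island boundary between them, the object can take inverse scope over the subject via ordinary QR within the clause.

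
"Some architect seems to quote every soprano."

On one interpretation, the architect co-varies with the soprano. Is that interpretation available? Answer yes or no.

This is the *every soprano* > *some architect* reading.
Raising constructions are monoclausal for scope purposes; *every soprano* is not separated from *some architect* by any island.
With no island boundary between them, the object can take inverse scope over the subject via ordinary QR within the clause.
The sentence is scopally ambiguous between *some architect* > *every soprano* and *every soprano* > *some architect*.

Yes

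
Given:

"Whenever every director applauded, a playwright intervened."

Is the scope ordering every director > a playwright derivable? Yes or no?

*every director* sits inside the adjunct clause *whenever every director applauded*.
Since the clause is an adjunct (not a complement), the Adjunct Condition blocks QR across its edge.
*every director* is confined to the island and cannot take scope over *a playwright*.

No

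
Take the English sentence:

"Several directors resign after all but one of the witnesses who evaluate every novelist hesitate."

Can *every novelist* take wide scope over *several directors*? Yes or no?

*every novelist* occurs within the relative clause *who evaluate every novelist*, which is itself inside the adjunct *after all but one of the witnesses who evaluate every novelist hesitate*.
Both the relative clause and the enclosing adjunct are scope islands; QR cannot cross either.
So the wide-scope reading for *every novelist* is blocked.

No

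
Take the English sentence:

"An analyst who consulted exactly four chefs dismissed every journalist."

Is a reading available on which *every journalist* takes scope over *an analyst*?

*every journalist* sits in the matrix clause, not in the relative clause on *an analyst*.
QR within a single clause is free, so the lower quantifier may take scope over the higher one.

Yes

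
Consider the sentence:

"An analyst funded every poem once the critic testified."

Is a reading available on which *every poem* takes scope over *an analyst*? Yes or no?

Yes

The adjunct clause does not contain *every poem*, which is the matrix object.
QR within a single clause is free, so the lower quantifier may take scope over the higher one.
The sentence is scopally ambiguous between *an analyst* > *every poem* and *every poem* > *an analyst*.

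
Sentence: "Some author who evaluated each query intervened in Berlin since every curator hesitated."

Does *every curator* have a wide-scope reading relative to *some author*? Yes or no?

No

*every curator* sits inside the adjunct clause *since every curator hesitated*.
Since the clause is an adjunct (not a complement), the Adjunct Condition blocks QR across its edge.
*every curator* is confined to the island and cannot take scope over *some author*.
(Only the surface reading survives: one fixed author with respect to all the relevant curators.)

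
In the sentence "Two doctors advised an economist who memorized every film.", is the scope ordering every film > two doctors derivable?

No

*every film* is embedded in the relative clause *who memorized every film* modifying *an economist*.
Relative clauses block scope extraction: QR cannot target a position outside the modified NP.
*every film* > *two doctors* would require crossing that boundary, which is illicit.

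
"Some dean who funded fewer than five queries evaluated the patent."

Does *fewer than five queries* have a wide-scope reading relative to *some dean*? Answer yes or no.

*fewer than five queries* occurs within the relative clause *who funded fewer than five queries*.
Relative clauses are scope islands: a quantifier cannot QR out of a relative clause to take scope in the matrix clause.
So the wide-scope reading for *fewer than five queries* is blocked.

No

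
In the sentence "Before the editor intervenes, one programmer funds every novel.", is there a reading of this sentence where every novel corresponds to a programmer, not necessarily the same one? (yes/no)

That reading corresponds to *every novel* > *one programmer*.
The adjunct clause does not contain *every novel*, which is the matrix object.
Ordinary QR to a clause-peripheral position gives the wide-scope LF for the lower DP.

Yes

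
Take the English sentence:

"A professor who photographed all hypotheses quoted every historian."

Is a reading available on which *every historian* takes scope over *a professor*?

Yes

*every historian* sits in the matrix clause, not in the relative clause on *a professor*.
Ordinary QR to a clause-peripheral position gives the wide-scope LF for the lower DP.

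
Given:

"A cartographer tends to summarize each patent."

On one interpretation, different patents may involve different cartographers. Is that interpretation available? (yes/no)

Yes

The described interpretation is the *each patent* > *a cartographer* scoping.
*each patent* is inside a raising infinitive, which is transparent to QR (no CP barrier), so it behaves as a matrix argument.
With no island boundary between them, the object can take inverse scope over the subject via ordinary QR within the clause.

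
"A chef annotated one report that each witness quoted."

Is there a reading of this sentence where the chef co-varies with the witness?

No

The described interpretation is the *each witness* > *a chef* scoping.
The target quantifier *each witness* is part of the relative clause *that each witness quoted* modifying *one report*.
Quantifiers inside a relative clause are trapped there; the RC boundary blocks QR.
So the wide-scope reading for *each witness* is blocked.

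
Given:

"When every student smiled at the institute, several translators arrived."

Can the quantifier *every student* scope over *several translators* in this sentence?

*every student* occurs within the adjunct clause *when every student smiled at the institute*.
Scope out of an adjunct clause is unavailable: QR respects the adjunct-island constraint.
So the wide-scope reading for *every student* is blocked.

No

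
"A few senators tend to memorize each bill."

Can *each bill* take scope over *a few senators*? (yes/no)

Yes

*each bill* is inside a raising infinitive, which is transparent to QR (no CP barrier), so it behaves as a matrix argument.
Since no island is crossed, the inverse ordering is licensed alongside surface scope.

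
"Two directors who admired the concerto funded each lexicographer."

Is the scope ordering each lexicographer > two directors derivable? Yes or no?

Although the sentence contains a relative clause (*who admired the concerto*), *each lexicographer* is outside it, in the matrix VP.
QR within a single clause is free, so the lower quantifier may take scope over the higher one.
The sentence is scopally ambiguous between *two directors* > *each lexicographer* and *each lexicographer* > *two directors*.

Yes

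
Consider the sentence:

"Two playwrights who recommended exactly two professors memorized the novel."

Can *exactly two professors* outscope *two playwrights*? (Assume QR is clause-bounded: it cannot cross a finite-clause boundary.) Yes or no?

No

Structurally, *exactly two professors* is inside the relative clause *who recommended exactly two professors*.
The relative clause forms an island for QR, so the quantifier is confined to the head noun's restrictor.
*exactly two professors* is confined to the island and cannot take scope over *two playwrights*.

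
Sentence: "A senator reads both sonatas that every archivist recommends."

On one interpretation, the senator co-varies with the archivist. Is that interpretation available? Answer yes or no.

No

The paraphrase describes the scope ordering *every archivist* > *a senator*.
*every archivist* occurs within the relative clause *that every archivist recommends* modifying *both sonatas*.
Relative clauses block scope extraction: QR cannot target a position outside the modified NP.
*every archivist* > *a senator* would require crossing that boundary, which is illicit.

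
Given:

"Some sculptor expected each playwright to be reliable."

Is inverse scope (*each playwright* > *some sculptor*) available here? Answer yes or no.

ECM infinitives lack a CP barrier, so *each playwright* can QR over the matrix subject *some sculptor*.
Since no island is crossed, the inverse ordering is licensed alongside surface scope.

Yes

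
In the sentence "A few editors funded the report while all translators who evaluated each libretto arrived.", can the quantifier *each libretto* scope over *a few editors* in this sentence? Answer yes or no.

No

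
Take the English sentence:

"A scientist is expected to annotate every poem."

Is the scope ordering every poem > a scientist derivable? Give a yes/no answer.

Yes

*every poem* is inside a raising infinitive, which is transparent to QR (no CP barrier), so it behaves as a matrix argument.
No island intervenes, so both surface and inverse scope are derivable.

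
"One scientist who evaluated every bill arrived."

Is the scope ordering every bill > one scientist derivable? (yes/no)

No

*every bill* occurs within the relative clause *who evaluated every bill*.
A relative clause is a scope island — quantifier raising cannot cross its boundary.
*every bill* is confined to the island and cannot take scope over *one scientist*.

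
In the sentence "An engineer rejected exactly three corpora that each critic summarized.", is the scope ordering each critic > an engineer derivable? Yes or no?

No

*each critic* occurs within the relative clause *that each critic summarized* modifying *exactly three corpora*.
QR out of a relative clause is ruled out by the relative-clause island constraint.
So *each critic* cannot raise to a position above *an engineer*.
(Only the surface reading survives: one fixed engineer with respect to all the relevant critics.)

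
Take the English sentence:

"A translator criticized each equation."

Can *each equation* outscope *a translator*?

Yes

*each equation* and *a translator* are in the same minimal clause.
Since no island is crossed, the inverse ordering is licensed alongside surface scope.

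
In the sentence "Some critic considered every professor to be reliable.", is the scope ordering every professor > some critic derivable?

Yes

This is an ECM construction: *every professor* is the infinitival subject, Case-marked by the matrix verb, and the infinitive is transparent for QR.
With no island boundary between them, the object can take inverse scope over the subject via ordinary QR within the clause.
The sentence is scopally ambiguous between *some critic* > *every professor* and *every professor* > *some critic*.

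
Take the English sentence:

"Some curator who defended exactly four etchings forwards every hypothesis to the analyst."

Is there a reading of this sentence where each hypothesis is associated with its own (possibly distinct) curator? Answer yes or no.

Yes

That reading corresponds to *every hypothesis* > *some curator*.
*every hypothesis* is a matrix argument; only *some curator* is modified by the relative clause *who defended exactly four etchings*, so the RC island is irrelevant to the target quantifier.
No island intervenes, so both surface and inverse scope are derivable.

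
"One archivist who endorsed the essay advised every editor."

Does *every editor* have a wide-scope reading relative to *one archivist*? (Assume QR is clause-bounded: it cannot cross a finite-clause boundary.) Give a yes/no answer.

Although the sentence contains a relative clause (*who endorsed the essay*), *every editor* is outside it, in the matrix VP.
QR within a single clause is free, so the lower quantifier may take scope over the higher one.

Yes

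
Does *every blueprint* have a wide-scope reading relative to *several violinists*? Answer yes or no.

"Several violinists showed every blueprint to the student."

*every blueprint* and *several violinists* are in the same minimal clause.
No island intervenes, so both surface and inverse scope are derivable.

Yes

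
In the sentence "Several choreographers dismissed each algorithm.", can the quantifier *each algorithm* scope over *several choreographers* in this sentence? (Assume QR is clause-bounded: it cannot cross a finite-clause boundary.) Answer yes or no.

*each algorithm* is the matrix object and *several choreographers* the matrix subject; the two are clausemates.
No island intervenes, so both surface and inverse scope are derivable.

Yes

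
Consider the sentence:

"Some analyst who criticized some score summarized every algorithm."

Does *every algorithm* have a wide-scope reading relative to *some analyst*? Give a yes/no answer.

Yes

*every algorithm* sits in the matrix clause, not in the relative clause on *some analyst*.
Clause-internal QR can adjoin the lower DP above the subject, yielding the inverse reading.
So *every algorithm* > *some analyst* is among the available readings.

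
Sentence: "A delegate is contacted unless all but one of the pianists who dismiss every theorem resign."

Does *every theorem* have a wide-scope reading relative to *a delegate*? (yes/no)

No

The target quantifier *every theorem* is part of the relative clause *who dismiss every theorem*, which is itself inside the adjunct *unless all but one of the pianists who dismiss every theorem resign*.
The quantifier would have to escape first the RC and then the adjunct — two independent island violations.
So the wide-scope reading for *every theorem* is blocked.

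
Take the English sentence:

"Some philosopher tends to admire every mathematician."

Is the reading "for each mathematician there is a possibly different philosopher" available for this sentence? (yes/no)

The paraphrase describes the scope ordering *every mathematician* > *some philosopher*.
Raising constructions are monoclausal for scope purposes; *every mathematician* is not separated from *some philosopher* by any island.
Nothing blocks QR of the lower DP to a position above the higher one, so inverse scope is available.
The sentence is scopally ambiguous between *some philosopher* > *every mathematician* and *every mathematician* > *some philosopher*.

Yes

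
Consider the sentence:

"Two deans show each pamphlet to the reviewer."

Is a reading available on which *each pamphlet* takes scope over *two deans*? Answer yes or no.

Both DPs are arguments of the same predicate; there is no clause or island boundary between them.
Clause-internal QR can adjoin the lower DP above the subject, yielding the inverse reading.

Yes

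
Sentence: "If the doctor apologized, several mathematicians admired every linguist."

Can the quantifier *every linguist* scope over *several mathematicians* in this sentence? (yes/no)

Yes

Neither queried DP is inside the adjunct, so the adjunct-island constraint does not apply.
QR within a single clause is free, so the lower quantifier may take scope over the higher one.
The sentence is scopally ambiguous between *several mathematicians* > *every linguist* and *every linguist* > *several mathematicians*.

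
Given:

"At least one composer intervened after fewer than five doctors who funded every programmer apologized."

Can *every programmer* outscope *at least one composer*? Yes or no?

No

*every programmer* sits inside the relative clause *who funded every programmer*, which is itself inside the adjunct *after fewer than five doctors who funded every programmer apologized*.
Two island boundaries intervene — the relative clause and the adjunct. Either alone would block QR.
There is no licit LF on which *every programmer* c-commands *at least one composer*.
(Only the surface reading survives: one fixed composer with respect to all the relevant programmers.)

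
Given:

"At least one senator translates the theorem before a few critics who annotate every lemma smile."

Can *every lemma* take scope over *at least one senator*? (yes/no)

The target quantifier *every lemma* is part of the relative clause *who annotate every lemma*, which is itself inside the adjunct *before a few critics who annotate every lemma smile*.
Even if one barrier were somehow void, the other would still block QR.
*every lemma* > *at least one senator* would require crossing that boundary, which is illicit.

No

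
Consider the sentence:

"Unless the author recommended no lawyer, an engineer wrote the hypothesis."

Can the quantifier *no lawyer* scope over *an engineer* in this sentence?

No

The target quantifier *no lawyer* is part of the adjunct clause *unless the author recommended no lawyer*.
Adjunct clauses are scope islands: a quantifier inside an adjunct cannot raise into the matrix clause.
There is no licit LF on which *no lawyer* c-commands *an engineer*.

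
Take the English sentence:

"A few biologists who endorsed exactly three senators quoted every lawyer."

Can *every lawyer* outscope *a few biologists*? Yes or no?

*every lawyer* is a matrix argument; only *a few biologists* is modified by the relative clause *who endorsed exactly three senators*, so the RC island is irrelevant to the target quantifier.
Ordinary QR to a clause-peripheral position gives the wide-scope LF for the lower DP.

Yes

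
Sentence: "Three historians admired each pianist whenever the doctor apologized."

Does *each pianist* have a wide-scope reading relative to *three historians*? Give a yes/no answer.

Yes

The adjunct island is irrelevant here — *each pianist* and *three historians* are both in the matrix clause.
Nothing blocks QR of the lower DP to a position above the higher one, so inverse scope is available.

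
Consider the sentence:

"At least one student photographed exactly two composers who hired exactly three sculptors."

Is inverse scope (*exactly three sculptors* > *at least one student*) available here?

Structurally, *exactly three sculptors* is inside the relative clause *who hired exactly three sculptors* modifying *exactly two composers*.
A relative clause is a scope island — quantifier raising cannot cross its boundary.
The inverse ordering *exactly three sculptors* > *at least one student* is therefore underivable.
(Only the surface reading survives: one fixed student with respect to all the relevant sculptors.)

No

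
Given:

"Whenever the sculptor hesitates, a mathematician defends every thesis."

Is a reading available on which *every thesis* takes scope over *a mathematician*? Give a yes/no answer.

Although there is an adjunct clause, *every thesis* is in the main clause, not inside the adjunct.
No island intervenes, so both surface and inverse scope are derivable.

Yes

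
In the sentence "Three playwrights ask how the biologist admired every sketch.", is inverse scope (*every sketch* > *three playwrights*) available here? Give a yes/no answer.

No

*every sketch* is embedded in the embedded question *how the biologist admired every sketch*.
Embedded questions are wh-islands: a quantifier inside an indirect question cannot QR into the matrix clause.
Hence only narrow scope for *every sketch* (under *three playwrights*) survives.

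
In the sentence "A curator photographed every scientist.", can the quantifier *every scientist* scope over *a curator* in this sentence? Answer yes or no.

Yes

*every scientist* is the matrix object and *a curator* the matrix subject; the two are clausemates.
Since no island is crossed, the inverse ordering is licensed alongside surface scope.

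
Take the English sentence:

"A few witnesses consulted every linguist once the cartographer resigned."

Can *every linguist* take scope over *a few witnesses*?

Yes

Neither queried DP is inside the adjunct, so the adjunct-island constraint does not apply.
Clause-internal QR can adjoin the lower DP above the subject, yielding the inverse reading.
The sentence is scopally ambiguous between *a few witnesses* > *every linguist* and *every linguist* > *a few witnesses*.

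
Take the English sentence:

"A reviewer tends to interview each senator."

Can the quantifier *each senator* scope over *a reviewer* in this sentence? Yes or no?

Yes

The matrix predicate is a raising verb, whose infinitival complement is not a scope island — *each senator* can QR into the matrix clause.
With no island boundary between them, the object can take inverse scope over the subject via ordinary QR within the clause.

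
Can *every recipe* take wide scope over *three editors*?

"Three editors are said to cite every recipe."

*every recipe* is inside a raising infinitive, which is transparent to QR (no CP barrier), so it behaves as a matrix argument.
Nothing blocks QR of the lower DP to a position above the higher one, so inverse scope is available.

Yes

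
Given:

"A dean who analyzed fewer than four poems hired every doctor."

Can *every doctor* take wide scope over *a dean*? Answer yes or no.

The RC *who analyzed fewer than four poems* is an island, but *every doctor* is not inside it — it is the matrix object, a clausemate of *a dean*.
Clause-internal QR can adjoin the lower DP above the subject, yielding the inverse reading.
The sentence is scopally ambiguous between *a dean* > *every doctor* and *every doctor* > *a dean*.

Yes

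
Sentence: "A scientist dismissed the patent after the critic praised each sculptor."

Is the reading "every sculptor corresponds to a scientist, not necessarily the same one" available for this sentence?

The paraphrase describes the scope ordering *each sculptor* > *a scientist*.
Structurally, *each sculptor* is inside the adjunct clause *after the critic praised each sculptor*.
Scope out of an adjunct clause is unavailable: QR respects the adjunct-island constraint.
So *each sculptor* cannot raise to a position above *a scientist*.
(Only the surface reading survives: one fixed scientist with respect to all the relevant sculptors.)

No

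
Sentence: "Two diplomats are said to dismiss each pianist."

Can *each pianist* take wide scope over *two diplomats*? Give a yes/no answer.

Yes

Infinitival complements of raising predicates do not block QR; *each pianist* and *two diplomats* are effectively clausemates.
No island intervenes, so both surface and inverse scope are derivable.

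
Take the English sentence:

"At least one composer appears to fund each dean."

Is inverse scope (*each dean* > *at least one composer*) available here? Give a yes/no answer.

Raising constructions are monoclausal for scope purposes; *each dean* is not separated from *at least one composer* by any island.
QR within a single clause is free, so the lower quantifier may take scope over the higher one.

Yes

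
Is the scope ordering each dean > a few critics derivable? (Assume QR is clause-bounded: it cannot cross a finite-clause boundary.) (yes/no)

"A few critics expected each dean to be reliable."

Yes

ECM infinitives lack a CP barrier, so *each dean* can QR over the matrix subject *a few critics*.
QR within a single clause is free, so the lower quantifier may take scope over the higher one.
Both orderings are possible: *a few critics* > *each dean* and *each dean* > *a few critics*.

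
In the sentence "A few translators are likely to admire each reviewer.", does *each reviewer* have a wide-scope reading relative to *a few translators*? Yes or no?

Yes

Raising constructions are monoclausal for scope purposes; *each reviewer* is not separated from *a few translators* by any island.
No island intervenes, so both surface and inverse scope are derivable.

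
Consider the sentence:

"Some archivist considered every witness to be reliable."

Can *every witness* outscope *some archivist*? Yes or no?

Yes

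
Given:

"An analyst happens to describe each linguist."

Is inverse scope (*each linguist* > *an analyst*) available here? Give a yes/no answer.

Yes

Infinitival complements of raising predicates do not block QR; *each linguist* and *an analyst* are effectively clausemates.
QR within a single clause is free, so the lower quantifier may take scope over the higher one.
The sentence is scopally ambiguous between *an analyst* > *each linguist* and *each linguist* > *an analyst*.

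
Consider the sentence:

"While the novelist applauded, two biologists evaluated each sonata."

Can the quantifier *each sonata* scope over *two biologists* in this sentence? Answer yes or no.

Yes

The adjunct clause does not contain *each sonata*, which is the matrix object.
With no island boundary between them, the object can take inverse scope over the subject via ordinary QR within the clause.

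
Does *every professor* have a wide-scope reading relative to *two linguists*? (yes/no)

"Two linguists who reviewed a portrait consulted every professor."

Yes

Although the sentence contains a relative clause (*who reviewed a portrait*), *every professor* is outside it, in the matrix VP.
Since no island is crossed, the inverse ordering is licensed alongside surface scope.
Both orderings are possible: *two linguists* > *every professor* and *every professor* > *two linguists*.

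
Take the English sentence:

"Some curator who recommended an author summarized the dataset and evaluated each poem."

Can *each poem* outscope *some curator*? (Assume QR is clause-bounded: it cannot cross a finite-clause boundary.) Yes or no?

No

*each poem* is embedded in one conjunct of the coordinate structure (*evaluated each poem*).
QR out of a conjunct would have to apply non-ATB, which the CSC forbids.
The inverse ordering *each poem* > *some curator* is therefore underivable.
(Only the surface reading survives: one fixed curator with respect to all the relevant poems.)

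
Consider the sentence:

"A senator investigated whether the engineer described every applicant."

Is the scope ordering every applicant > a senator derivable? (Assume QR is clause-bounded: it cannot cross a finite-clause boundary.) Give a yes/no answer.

No

*every applicant* is embedded in the embedded question *whether the engineer described every applicant*.
Embedded wh-clauses are opaque for QR, so the quantifier stays inside the question.
So the wide-scope reading for *every applicant* is blocked.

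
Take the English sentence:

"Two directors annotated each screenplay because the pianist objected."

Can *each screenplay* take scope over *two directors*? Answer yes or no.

*each screenplay* is a matrix argument; the adjunct is an island but the target quantifier is outside it.
QR within a single clause is free, so the lower quantifier may take scope over the higher one.

Yes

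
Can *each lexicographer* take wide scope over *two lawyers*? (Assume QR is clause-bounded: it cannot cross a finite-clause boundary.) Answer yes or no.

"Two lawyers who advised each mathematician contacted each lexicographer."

The relative clause *who advised each mathematician* modifies *two lawyers*, but *each lexicographer* is not inside that relative clause — it is an argument of the matrix verb.
Clause-internal QR can adjoin the lower DP above the subject, yielding the inverse reading.
So *each lexicographer* > *two lawyers* is among the available readings.

Yes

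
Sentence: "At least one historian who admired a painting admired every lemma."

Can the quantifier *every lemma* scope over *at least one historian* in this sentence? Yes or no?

The relative clause *who admired a painting* modifies *at least one historian*, but *every lemma* is not inside that relative clause — it is an argument of the matrix verb.
Nothing blocks QR of the lower DP to a position above the higher one, so inverse scope is available.

Yes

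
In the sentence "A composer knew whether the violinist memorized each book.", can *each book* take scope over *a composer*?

No

*each book* occurs within the embedded question *whether the violinist memorized each book*.
Embedded questions are wh-islands: a quantifier inside an indirect question cannot QR into the matrix clause.
The inverse ordering *each book* > *a composer* is therefore underivable.
(Only the surface reading survives: one fixed composer with respect to all the relevant books.)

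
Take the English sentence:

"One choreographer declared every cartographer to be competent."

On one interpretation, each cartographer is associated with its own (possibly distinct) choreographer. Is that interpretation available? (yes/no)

This is the *every cartographer* > *one choreographer* reading.
The ECM infinitive is scope-transparent — *every cartographer* is free to raise above *one choreographer*.
With no island boundary between them, the object can take inverse scope over the subject via ordinary QR within the clause.

Yes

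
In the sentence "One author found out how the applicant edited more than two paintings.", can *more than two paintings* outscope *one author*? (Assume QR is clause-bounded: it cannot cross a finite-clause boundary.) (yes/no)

Structurally, *more than two paintings* is inside the embedded question *how the applicant edited more than two paintings*.
Embedded wh-clauses are opaque for QR, so the quantifier stays inside the question.
So *more than two paintings* cannot raise high enough to outscope *one author*; only the surface ordering *one author* > *more than two paintings* is available.
(Only the surface reading survives: one fixed author with respect to all the relevant paintings.)

No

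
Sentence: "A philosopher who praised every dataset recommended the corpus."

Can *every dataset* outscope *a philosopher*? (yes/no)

No

The DP *every dataset* is contained in the relative clause *who praised every dataset*.
The relative clause forms an island for QR, so the quantifier is confined to the head noun's restrictor.
There is no licit LF on which *every dataset* c-commands *a philosopher*.
(Only the surface reading survives: one fixed philosopher with respect to all the relevant datasets.)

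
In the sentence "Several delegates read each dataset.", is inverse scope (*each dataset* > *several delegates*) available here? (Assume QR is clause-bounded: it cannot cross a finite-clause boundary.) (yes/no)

*each dataset* is the matrix object and *several delegates* the matrix subject; the two are clausemates.
No island intervenes, so both surface and inverse scope are derivable.
So *each dataset* > *several delegates* is among the available readings.

Yes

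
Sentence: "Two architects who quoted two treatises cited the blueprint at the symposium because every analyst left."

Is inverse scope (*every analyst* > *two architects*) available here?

*every analyst* is embedded in the adjunct clause *because every analyst left*.
The adjunct-island constraint bars QR out of an adverbial clause.
*every analyst* > *two architects* would require crossing that boundary, which is illicit.

No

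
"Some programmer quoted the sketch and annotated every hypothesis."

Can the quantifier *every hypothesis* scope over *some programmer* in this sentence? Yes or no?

No

*every hypothesis* is embedded in one conjunct of the coordinate structure (*annotated every hypothesis*).
Coordinate structures are islands for non-across-the-board movement, QR included.
*every hypothesis* is confined to the island and cannot take scope over *some programmer*.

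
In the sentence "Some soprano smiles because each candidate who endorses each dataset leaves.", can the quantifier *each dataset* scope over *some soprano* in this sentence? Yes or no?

No

*each dataset* sits inside the relative clause *who endorses each dataset*, which is itself inside the adjunct *because each candidate who endorses each dataset leaves*.
Both the relative clause and the enclosing adjunct are scope islands; QR cannot cross either.
So *each dataset* cannot raise high enough to outscope *some soprano*; only the surface ordering *some soprano* > *each dataset* is available.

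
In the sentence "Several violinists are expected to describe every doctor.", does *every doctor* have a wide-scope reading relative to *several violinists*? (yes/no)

Raising constructions are monoclausal for scope purposes; *every doctor* is not separated from *several violinists* by any island.
Nothing blocks QR of the lower DP to a position above the higher one, so inverse scope is available.

Yes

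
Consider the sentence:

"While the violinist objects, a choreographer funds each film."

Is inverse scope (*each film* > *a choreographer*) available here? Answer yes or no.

Yes

Neither queried DP is inside the adjunct, so the adjunct-island constraint does not apply.
Nothing blocks QR of the lower DP to a position above the higher one, so inverse scope is available.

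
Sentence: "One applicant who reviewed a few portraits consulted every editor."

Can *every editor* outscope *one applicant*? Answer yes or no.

The relative clause *who reviewed a few portraits* modifies *one applicant*, but *every editor* is not inside that relative clause — it is an argument of the matrix verb.
Clause-internal QR can adjoin the lower DP above the subject, yielding the inverse reading.

Yes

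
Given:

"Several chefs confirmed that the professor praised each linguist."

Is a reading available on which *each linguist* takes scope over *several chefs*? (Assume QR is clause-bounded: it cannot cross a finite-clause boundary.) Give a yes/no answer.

The DP *each linguist* is contained in the finite complement clause *that the professor praised each linguist*.
With QR restricted to its own tensed clause, the embedded quantifier cannot reach a matrix scope position.
So *each linguist* cannot raise high enough to outscope *several chefs*; only the surface ordering *several chefs* > *each linguist* is available.

No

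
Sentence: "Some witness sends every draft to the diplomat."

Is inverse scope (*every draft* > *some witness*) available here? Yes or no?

Yes

*every draft* is the matrix object and *some witness* the matrix subject; the two are clausemates.
With no island boundary between them, the object can take inverse scope over the subject via ordinary QR within the clause.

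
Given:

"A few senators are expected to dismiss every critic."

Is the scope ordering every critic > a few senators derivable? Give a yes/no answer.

Raising constructions are monoclausal for scope purposes; *every critic* is not separated from *a few senators* by any island.
Nothing blocks QR of the lower DP to a position above the higher one, so inverse scope is available.

Yes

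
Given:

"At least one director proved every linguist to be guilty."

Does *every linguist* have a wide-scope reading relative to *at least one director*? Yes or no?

Yes

The ECM infinitive is scope-transparent — *every linguist* is free to raise above *at least one director*.
Clause-internal QR can adjoin the lower DP above the subject, yielding the inverse reading.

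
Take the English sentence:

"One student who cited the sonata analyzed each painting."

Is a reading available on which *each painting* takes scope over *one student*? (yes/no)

Yes

The RC *who cited the sonata* is an island, but *each painting* is not inside it — it is the matrix object, a clausemate of *one student*.
Since no island is crossed, the inverse ordering is licensed alongside surface scope.
The sentence is scopally ambiguous between *one student* > *each painting* and *each painting* > *one student*.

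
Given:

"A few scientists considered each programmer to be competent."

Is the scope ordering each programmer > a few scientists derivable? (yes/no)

Yes

*each programmer* is the subject of an ECM infinitive — the infinitival complement of an ECM verb is not a scope island, so *each programmer* can raise into the matrix clause.
Since no island is crossed, the inverse ordering is licensed alongside surface scope.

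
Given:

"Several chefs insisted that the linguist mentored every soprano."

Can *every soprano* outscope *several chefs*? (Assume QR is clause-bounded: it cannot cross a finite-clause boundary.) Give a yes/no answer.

No

*every soprano* occurs within the finite complement clause *that the linguist mentored every soprano*.
Under clause-bounded QR, a quantifier in an embedded finite clause cannot raise into the matrix clause.
There is no licit LF on which *every soprano* c-commands *several chefs*.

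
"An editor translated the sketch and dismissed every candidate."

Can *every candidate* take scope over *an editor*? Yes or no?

No

*every candidate* occurs within one conjunct of the coordinate structure (*dismissed every candidate*).
QR out of a conjunct would have to apply non-ATB, which the CSC forbids.
Hence only narrow scope for *every candidate* (under *an editor*) survives.
(Only the surface reading survives: one fixed editor with respect to all the relevant candidates.)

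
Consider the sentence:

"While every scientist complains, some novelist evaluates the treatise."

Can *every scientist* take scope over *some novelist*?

No

*every scientist* occurs within the adjunct clause *while every scientist complains*.
Since the clause is an adjunct (not a complement), the Adjunct Condition blocks QR across its edge.
The ordering *every scientist* > *some novelist* is therefore underivable.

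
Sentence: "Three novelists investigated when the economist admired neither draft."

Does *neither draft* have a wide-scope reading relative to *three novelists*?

*neither draft* is embedded in the embedded question *when the economist admired neither draft*.
An indirect question is a wh-island; the filled [Spec,CP] blocks QR across the CP edge.
Hence only narrow scope for *neither draft* (under *three novelists*) survives.

No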